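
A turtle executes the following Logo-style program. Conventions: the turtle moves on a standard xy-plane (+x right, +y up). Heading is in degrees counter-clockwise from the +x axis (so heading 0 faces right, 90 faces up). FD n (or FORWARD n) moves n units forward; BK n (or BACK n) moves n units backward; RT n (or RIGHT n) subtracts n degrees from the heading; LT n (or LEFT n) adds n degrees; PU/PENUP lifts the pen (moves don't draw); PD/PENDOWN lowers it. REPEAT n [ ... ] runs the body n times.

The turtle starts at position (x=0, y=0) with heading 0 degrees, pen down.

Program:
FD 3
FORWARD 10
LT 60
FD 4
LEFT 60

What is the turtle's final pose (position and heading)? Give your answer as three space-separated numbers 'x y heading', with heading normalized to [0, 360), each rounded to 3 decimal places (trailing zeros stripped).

Executing turtle program step by step:
Start: pos=(0,0), heading=0, pen down
FD 3: (0,0) -> (3,0) [heading=0, draw]
FD 10: (3,0) -> (13,0) [heading=0, draw]
LT 60: heading 0 -> 60
FD 4: (13,0) -> (15,3.464) [heading=60, draw]
LT 60: heading 60 -> 120
Final: pos=(15,3.464), heading=120, 3 segment(s) drawn

Answer: 15 3.464 120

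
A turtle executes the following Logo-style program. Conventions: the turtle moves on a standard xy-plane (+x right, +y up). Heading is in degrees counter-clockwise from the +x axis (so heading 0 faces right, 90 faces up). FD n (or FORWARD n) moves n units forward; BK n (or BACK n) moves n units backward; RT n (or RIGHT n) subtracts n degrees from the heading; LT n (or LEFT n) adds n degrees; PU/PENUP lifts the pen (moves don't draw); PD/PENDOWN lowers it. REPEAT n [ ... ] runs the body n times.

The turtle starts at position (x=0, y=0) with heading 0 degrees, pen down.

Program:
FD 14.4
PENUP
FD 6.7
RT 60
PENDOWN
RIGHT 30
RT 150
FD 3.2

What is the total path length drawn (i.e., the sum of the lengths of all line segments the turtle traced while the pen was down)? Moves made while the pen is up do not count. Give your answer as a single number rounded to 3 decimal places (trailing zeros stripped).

Executing turtle program step by step:
Start: pos=(0,0), heading=0, pen down
FD 14.4: (0,0) -> (14.4,0) [heading=0, draw]
PU: pen up
FD 6.7: (14.4,0) -> (21.1,0) [heading=0, move]
RT 60: heading 0 -> 300
PD: pen down
RT 30: heading 300 -> 270
RT 150: heading 270 -> 120
FD 3.2: (21.1,0) -> (19.5,2.771) [heading=120, draw]
Final: pos=(19.5,2.771), heading=120, 2 segment(s) drawn

Segment lengths:
  seg 1: (0,0) -> (14.4,0), length = 14.4
  seg 2: (21.1,0) -> (19.5,2.771), length = 3.2
Total = 17.6

Answer: 17.6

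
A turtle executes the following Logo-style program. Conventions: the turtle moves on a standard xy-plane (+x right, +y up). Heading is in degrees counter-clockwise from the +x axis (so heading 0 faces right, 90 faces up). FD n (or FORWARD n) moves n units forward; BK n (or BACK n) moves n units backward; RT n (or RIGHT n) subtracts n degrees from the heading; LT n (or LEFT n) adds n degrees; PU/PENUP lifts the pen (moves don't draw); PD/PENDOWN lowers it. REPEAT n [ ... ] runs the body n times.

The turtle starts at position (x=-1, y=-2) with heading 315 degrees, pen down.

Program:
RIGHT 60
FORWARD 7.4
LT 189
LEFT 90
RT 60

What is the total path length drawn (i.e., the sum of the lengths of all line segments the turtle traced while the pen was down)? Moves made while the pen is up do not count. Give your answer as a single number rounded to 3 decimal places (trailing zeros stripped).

Executing turtle program step by step:
Start: pos=(-1,-2), heading=315, pen down
RT 60: heading 315 -> 255
FD 7.4: (-1,-2) -> (-2.915,-9.148) [heading=255, draw]
LT 189: heading 255 -> 84
LT 90: heading 84 -> 174
RT 60: heading 174 -> 114
Final: pos=(-2.915,-9.148), heading=114, 1 segment(s) drawn

Segment lengths:
  seg 1: (-1,-2) -> (-2.915,-9.148), length = 7.4
Total = 7.4

Answer: 7.4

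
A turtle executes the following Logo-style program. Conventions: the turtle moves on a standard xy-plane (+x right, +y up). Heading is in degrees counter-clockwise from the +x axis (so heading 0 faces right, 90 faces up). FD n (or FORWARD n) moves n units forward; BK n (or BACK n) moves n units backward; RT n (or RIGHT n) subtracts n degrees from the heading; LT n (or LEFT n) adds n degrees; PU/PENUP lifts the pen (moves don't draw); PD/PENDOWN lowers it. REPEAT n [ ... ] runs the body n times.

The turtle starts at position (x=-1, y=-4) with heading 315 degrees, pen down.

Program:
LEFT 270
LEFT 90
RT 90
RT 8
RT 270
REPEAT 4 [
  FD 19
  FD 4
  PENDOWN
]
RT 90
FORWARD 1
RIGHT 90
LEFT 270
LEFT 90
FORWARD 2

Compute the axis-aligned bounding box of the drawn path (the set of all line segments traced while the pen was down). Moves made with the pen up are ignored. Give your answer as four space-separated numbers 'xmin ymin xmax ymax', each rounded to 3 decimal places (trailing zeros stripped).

Executing turtle program step by step:
Start: pos=(-1,-4), heading=315, pen down
LT 270: heading 315 -> 225
LT 90: heading 225 -> 315
RT 90: heading 315 -> 225
RT 8: heading 225 -> 217
RT 270: heading 217 -> 307
REPEAT 4 [
  -- iteration 1/4 --
  FD 19: (-1,-4) -> (10.434,-19.174) [heading=307, draw]
  FD 4: (10.434,-19.174) -> (12.842,-22.369) [heading=307, draw]
  PD: pen down
  -- iteration 2/4 --
  FD 19: (12.842,-22.369) -> (24.276,-37.543) [heading=307, draw]
  FD 4: (24.276,-37.543) -> (26.683,-40.737) [heading=307, draw]
  PD: pen down
  -- iteration 3/4 --
  FD 19: (26.683,-40.737) -> (38.118,-55.911) [heading=307, draw]
  FD 4: (38.118,-55.911) -> (40.525,-59.106) [heading=307, draw]
  PD: pen down
  -- iteration 4/4 --
  FD 19: (40.525,-59.106) -> (51.96,-74.28) [heading=307, draw]
  FD 4: (51.96,-74.28) -> (54.367,-77.474) [heading=307, draw]
  PD: pen down
]
RT 90: heading 307 -> 217
FD 1: (54.367,-77.474) -> (53.568,-78.076) [heading=217, draw]
RT 90: heading 217 -> 127
LT 270: heading 127 -> 37
LT 90: heading 37 -> 127
FD 2: (53.568,-78.076) -> (52.365,-76.479) [heading=127, draw]
Final: pos=(52.365,-76.479), heading=127, 10 segment(s) drawn

Segment endpoints: x in {-1, 10.434, 12.842, 24.276, 26.683, 38.118, 40.525, 51.96, 52.365, 53.568, 54.367}, y in {-78.076, -77.474, -76.479, -74.28, -59.106, -55.911, -40.737, -37.543, -22.369, -19.174, -4}
xmin=-1, ymin=-78.076, xmax=54.367, ymax=-4

Answer: -1 -78.076 54.367 -4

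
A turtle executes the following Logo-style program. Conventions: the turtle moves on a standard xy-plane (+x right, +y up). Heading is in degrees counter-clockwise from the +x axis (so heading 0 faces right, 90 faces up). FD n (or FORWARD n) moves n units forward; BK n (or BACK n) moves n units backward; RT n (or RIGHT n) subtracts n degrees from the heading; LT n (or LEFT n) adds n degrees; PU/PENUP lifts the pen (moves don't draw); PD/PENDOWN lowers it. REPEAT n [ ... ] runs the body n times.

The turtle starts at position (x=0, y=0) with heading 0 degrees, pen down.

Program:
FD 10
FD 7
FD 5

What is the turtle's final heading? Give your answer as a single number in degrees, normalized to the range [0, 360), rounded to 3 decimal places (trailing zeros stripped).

Answer: 0

Derivation:
Executing turtle program step by step:
Start: pos=(0,0), heading=0, pen down
FD 10: (0,0) -> (10,0) [heading=0, draw]
FD 7: (10,0) -> (17,0) [heading=0, draw]
FD 5: (17,0) -> (22,0) [heading=0, draw]
Final: pos=(22,0), heading=0, 3 segment(s) drawn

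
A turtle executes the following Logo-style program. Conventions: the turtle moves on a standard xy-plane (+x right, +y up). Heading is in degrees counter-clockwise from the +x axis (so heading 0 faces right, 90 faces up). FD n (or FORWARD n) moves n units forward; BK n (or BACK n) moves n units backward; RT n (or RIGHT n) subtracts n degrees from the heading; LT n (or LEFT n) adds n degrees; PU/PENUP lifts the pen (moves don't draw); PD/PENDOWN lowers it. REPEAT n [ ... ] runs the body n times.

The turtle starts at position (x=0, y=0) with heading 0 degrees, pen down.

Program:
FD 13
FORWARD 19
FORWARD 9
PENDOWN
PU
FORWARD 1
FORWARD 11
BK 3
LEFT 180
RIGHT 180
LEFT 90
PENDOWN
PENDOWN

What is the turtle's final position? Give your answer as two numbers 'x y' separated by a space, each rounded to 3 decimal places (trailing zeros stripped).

Answer: 50 0

Derivation:
Executing turtle program step by step:
Start: pos=(0,0), heading=0, pen down
FD 13: (0,0) -> (13,0) [heading=0, draw]
FD 19: (13,0) -> (32,0) [heading=0, draw]
FD 9: (32,0) -> (41,0) [heading=0, draw]
PD: pen down
PU: pen up
FD 1: (41,0) -> (42,0) [heading=0, move]
FD 11: (42,0) -> (53,0) [heading=0, move]
BK 3: (53,0) -> (50,0) [heading=0, move]
LT 180: heading 0 -> 180
RT 180: heading 180 -> 0
LT 90: heading 0 -> 90
PD: pen down
PD: pen down
Final: pos=(50,0), heading=90, 3 segment(s) drawn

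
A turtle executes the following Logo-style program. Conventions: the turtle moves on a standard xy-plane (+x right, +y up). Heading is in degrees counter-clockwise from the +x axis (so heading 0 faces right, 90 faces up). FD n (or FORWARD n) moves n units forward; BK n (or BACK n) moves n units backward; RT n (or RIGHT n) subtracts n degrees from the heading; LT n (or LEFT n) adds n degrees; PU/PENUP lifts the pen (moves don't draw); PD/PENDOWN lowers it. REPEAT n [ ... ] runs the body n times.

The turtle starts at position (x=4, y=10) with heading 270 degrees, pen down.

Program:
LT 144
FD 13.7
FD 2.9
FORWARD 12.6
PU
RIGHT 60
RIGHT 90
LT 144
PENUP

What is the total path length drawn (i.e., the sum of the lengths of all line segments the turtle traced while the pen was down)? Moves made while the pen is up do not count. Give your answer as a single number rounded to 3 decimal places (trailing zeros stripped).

Answer: 29.2

Derivation:
Executing turtle program step by step:
Start: pos=(4,10), heading=270, pen down
LT 144: heading 270 -> 54
FD 13.7: (4,10) -> (12.053,21.084) [heading=54, draw]
FD 2.9: (12.053,21.084) -> (13.757,23.43) [heading=54, draw]
FD 12.6: (13.757,23.43) -> (21.163,33.623) [heading=54, draw]
PU: pen up
RT 60: heading 54 -> 354
RT 90: heading 354 -> 264
LT 144: heading 264 -> 48
PU: pen up
Final: pos=(21.163,33.623), heading=48, 3 segment(s) drawn

Segment lengths:
  seg 1: (4,10) -> (12.053,21.084), length = 13.7
  seg 2: (12.053,21.084) -> (13.757,23.43), length = 2.9
  seg 3: (13.757,23.43) -> (21.163,33.623), length = 12.6
Total = 29.2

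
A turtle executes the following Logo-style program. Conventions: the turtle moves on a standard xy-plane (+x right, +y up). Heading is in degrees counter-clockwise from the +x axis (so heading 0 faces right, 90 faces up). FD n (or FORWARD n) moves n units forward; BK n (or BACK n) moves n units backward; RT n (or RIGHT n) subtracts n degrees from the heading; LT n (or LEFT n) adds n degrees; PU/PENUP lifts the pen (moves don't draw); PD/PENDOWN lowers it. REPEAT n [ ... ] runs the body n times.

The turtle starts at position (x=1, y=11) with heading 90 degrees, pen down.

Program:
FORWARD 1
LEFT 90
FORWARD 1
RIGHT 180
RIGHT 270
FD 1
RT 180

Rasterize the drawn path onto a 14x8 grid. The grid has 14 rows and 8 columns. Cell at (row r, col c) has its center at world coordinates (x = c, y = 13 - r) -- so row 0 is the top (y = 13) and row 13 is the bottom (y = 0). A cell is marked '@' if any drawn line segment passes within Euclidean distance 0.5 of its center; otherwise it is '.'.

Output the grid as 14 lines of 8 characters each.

Answer: @.......
@@......
.@......
........
........
........
........
........
........
........
........
........
........
........

Derivation:
Segment 0: (1,11) -> (1,12)
Segment 1: (1,12) -> (0,12)
Segment 2: (0,12) -> (-0,13)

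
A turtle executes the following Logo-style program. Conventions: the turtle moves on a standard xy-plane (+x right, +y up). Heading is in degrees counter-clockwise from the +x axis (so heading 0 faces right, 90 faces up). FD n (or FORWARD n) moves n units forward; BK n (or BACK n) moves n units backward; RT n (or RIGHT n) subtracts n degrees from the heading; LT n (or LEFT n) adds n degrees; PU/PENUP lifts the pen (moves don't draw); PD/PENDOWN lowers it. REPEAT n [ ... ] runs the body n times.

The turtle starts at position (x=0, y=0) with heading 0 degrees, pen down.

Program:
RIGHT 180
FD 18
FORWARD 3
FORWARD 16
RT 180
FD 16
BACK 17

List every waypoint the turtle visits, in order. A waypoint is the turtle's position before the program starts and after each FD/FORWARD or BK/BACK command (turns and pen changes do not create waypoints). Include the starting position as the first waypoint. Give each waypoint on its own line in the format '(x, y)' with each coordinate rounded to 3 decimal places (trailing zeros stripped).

Answer: (0, 0)
(-18, 0)
(-21, 0)
(-37, 0)
(-21, 0)
(-38, 0)

Derivation:
Executing turtle program step by step:
Start: pos=(0,0), heading=0, pen down
RT 180: heading 0 -> 180
FD 18: (0,0) -> (-18,0) [heading=180, draw]
FD 3: (-18,0) -> (-21,0) [heading=180, draw]
FD 16: (-21,0) -> (-37,0) [heading=180, draw]
RT 180: heading 180 -> 0
FD 16: (-37,0) -> (-21,0) [heading=0, draw]
BK 17: (-21,0) -> (-38,0) [heading=0, draw]
Final: pos=(-38,0), heading=0, 5 segment(s) drawn
Waypoints (6 total):
(0, 0)
(-18, 0)
(-21, 0)
(-37, 0)
(-21, 0)
(-38, 0)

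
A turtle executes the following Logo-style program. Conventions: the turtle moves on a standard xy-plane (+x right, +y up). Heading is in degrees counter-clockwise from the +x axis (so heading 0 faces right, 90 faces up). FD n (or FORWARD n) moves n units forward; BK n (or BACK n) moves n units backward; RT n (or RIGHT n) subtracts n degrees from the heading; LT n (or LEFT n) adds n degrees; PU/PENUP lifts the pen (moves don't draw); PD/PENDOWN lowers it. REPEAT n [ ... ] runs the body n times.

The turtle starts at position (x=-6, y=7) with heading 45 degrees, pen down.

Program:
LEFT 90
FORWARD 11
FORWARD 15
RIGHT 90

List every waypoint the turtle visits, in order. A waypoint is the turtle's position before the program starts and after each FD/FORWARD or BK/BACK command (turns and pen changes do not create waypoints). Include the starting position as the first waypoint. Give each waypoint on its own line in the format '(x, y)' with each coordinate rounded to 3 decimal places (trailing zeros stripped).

Executing turtle program step by step:
Start: pos=(-6,7), heading=45, pen down
LT 90: heading 45 -> 135
FD 11: (-6,7) -> (-13.778,14.778) [heading=135, draw]
FD 15: (-13.778,14.778) -> (-24.385,25.385) [heading=135, draw]
RT 90: heading 135 -> 45
Final: pos=(-24.385,25.385), heading=45, 2 segment(s) drawn
Waypoints (3 total):
(-6, 7)
(-13.778, 14.778)
(-24.385, 25.385)

Answer: (-6, 7)
(-13.778, 14.778)
(-24.385, 25.385)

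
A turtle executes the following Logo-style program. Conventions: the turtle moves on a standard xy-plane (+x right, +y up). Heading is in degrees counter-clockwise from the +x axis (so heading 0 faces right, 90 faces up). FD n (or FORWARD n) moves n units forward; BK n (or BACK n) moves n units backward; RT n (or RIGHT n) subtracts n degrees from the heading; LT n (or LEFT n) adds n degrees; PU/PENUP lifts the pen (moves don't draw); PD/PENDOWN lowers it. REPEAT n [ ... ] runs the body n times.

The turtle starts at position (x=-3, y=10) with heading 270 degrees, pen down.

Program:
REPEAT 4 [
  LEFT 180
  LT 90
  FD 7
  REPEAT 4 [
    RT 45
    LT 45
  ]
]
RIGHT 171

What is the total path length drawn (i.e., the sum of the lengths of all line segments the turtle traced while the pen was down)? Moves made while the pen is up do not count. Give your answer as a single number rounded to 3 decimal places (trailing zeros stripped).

Executing turtle program step by step:
Start: pos=(-3,10), heading=270, pen down
REPEAT 4 [
  -- iteration 1/4 --
  LT 180: heading 270 -> 90
  LT 90: heading 90 -> 180
  FD 7: (-3,10) -> (-10,10) [heading=180, draw]
  REPEAT 4 [
    -- iteration 1/4 --
    RT 45: heading 180 -> 135
    LT 45: heading 135 -> 180
    -- iteration 2/4 --
    RT 45: heading 180 -> 135
    LT 45: heading 135 -> 180
    -- iteration 3/4 --
    RT 45: heading 180 -> 135
    LT 45: heading 135 -> 180
    -- iteration 4/4 --
    RT 45: heading 180 -> 135
    LT 45: heading 135 -> 180
  ]
  -- iteration 2/4 --
  LT 180: heading 180 -> 0
  LT 90: heading 0 -> 90
  FD 7: (-10,10) -> (-10,17) [heading=90, draw]
  REPEAT 4 [
    -- iteration 1/4 --
    RT 45: heading 90 -> 45
    LT 45: heading 45 -> 90
    -- iteration 2/4 --
    RT 45: heading 90 -> 45
    LT 45: heading 45 -> 90
    -- iteration 3/4 --
    RT 45: heading 90 -> 45
    LT 45: heading 45 -> 90
    -- iteration 4/4 --
    RT 45: heading 90 -> 45
    LT 45: heading 45 -> 90
  ]
  -- iteration 3/4 --
  LT 180: heading 90 -> 270
  LT 90: heading 270 -> 0
  FD 7: (-10,17) -> (-3,17) [heading=0, draw]
  REPEAT 4 [
    -- iteration 1/4 --
    RT 45: heading 0 -> 315
    LT 45: heading 315 -> 0
    -- iteration 2/4 --
    RT 45: heading 0 -> 315
    LT 45: heading 315 -> 0
    -- iteration 3/4 --
    RT 45: heading 0 -> 315
    LT 45: heading 315 -> 0
    -- iteration 4/4 --
    RT 45: heading 0 -> 315
    LT 45: heading 315 -> 0
  ]
  -- iteration 4/4 --
  LT 180: heading 0 -> 180
  LT 90: heading 180 -> 270
  FD 7: (-3,17) -> (-3,10) [heading=270, draw]
  REPEAT 4 [
    -- iteration 1/4 --
    RT 45: heading 270 -> 225
    LT 45: heading 225 -> 270
    -- iteration 2/4 --
    RT 45: heading 270 -> 225
    LT 45: heading 225 -> 270
    -- iteration 3/4 --
    RT 45: heading 270 -> 225
    LT 45: heading 225 -> 270
    -- iteration 4/4 --
    RT 45: heading 270 -> 225
    LT 45: heading 225 -> 270
  ]
]
RT 171: heading 270 -> 99
Final: pos=(-3,10), heading=99, 4 segment(s) drawn

Segment lengths:
  seg 1: (-3,10) -> (-10,10), length = 7
  seg 2: (-10,10) -> (-10,17), length = 7
  seg 3: (-10,17) -> (-3,17), length = 7
  seg 4: (-3,17) -> (-3,10), length = 7
Total = 28

Answer: 28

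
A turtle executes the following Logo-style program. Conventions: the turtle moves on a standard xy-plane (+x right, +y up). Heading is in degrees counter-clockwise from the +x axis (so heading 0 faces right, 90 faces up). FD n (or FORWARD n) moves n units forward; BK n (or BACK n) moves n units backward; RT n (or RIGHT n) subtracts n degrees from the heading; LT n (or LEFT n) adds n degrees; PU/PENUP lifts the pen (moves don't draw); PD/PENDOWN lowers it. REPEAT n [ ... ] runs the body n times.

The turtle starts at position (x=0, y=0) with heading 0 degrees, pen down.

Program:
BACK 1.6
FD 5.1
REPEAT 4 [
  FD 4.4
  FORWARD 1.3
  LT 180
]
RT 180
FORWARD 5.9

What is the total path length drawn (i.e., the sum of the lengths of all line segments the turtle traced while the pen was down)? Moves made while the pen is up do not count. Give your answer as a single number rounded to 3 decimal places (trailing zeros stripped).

Executing turtle program step by step:
Start: pos=(0,0), heading=0, pen down
BK 1.6: (0,0) -> (-1.6,0) [heading=0, draw]
FD 5.1: (-1.6,0) -> (3.5,0) [heading=0, draw]
REPEAT 4 [
  -- iteration 1/4 --
  FD 4.4: (3.5,0) -> (7.9,0) [heading=0, draw]
  FD 1.3: (7.9,0) -> (9.2,0) [heading=0, draw]
  LT 180: heading 0 -> 180
  -- iteration 2/4 --
  FD 4.4: (9.2,0) -> (4.8,0) [heading=180, draw]
  FD 1.3: (4.8,0) -> (3.5,0) [heading=180, draw]
  LT 180: heading 180 -> 0
  -- iteration 3/4 --
  FD 4.4: (3.5,0) -> (7.9,0) [heading=0, draw]
  FD 1.3: (7.9,0) -> (9.2,0) [heading=0, draw]
  LT 180: heading 0 -> 180
  -- iteration 4/4 --
  FD 4.4: (9.2,0) -> (4.8,0) [heading=180, draw]
  FD 1.3: (4.8,0) -> (3.5,0) [heading=180, draw]
  LT 180: heading 180 -> 0
]
RT 180: heading 0 -> 180
FD 5.9: (3.5,0) -> (-2.4,0) [heading=180, draw]
Final: pos=(-2.4,0), heading=180, 11 segment(s) drawn

Segment lengths:
  seg 1: (0,0) -> (-1.6,0), length = 1.6
  seg 2: (-1.6,0) -> (3.5,0), length = 5.1
  seg 3: (3.5,0) -> (7.9,0), length = 4.4
  seg 4: (7.9,0) -> (9.2,0), length = 1.3
  seg 5: (9.2,0) -> (4.8,0), length = 4.4
  seg 6: (4.8,0) -> (3.5,0), length = 1.3
  seg 7: (3.5,0) -> (7.9,0), length = 4.4
  seg 8: (7.9,0) -> (9.2,0), length = 1.3
  seg 9: (9.2,0) -> (4.8,0), length = 4.4
  seg 10: (4.8,0) -> (3.5,0), length = 1.3
  seg 11: (3.5,0) -> (-2.4,0), length = 5.9
Total = 35.4

Answer: 35.4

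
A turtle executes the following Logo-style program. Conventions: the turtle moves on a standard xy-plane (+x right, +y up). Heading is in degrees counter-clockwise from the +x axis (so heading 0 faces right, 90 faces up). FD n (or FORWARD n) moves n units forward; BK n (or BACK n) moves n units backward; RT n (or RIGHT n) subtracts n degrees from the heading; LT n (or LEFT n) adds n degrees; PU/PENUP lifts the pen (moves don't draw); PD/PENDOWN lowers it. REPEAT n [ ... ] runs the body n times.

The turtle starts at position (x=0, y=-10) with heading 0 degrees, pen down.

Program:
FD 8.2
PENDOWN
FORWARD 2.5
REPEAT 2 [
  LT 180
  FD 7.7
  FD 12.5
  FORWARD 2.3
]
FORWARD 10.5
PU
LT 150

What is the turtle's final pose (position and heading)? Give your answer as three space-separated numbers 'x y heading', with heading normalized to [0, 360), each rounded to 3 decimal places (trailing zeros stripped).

Answer: 21.2 -10 150

Derivation:
Executing turtle program step by step:
Start: pos=(0,-10), heading=0, pen down
FD 8.2: (0,-10) -> (8.2,-10) [heading=0, draw]
PD: pen down
FD 2.5: (8.2,-10) -> (10.7,-10) [heading=0, draw]
REPEAT 2 [
  -- iteration 1/2 --
  LT 180: heading 0 -> 180
  FD 7.7: (10.7,-10) -> (3,-10) [heading=180, draw]
  FD 12.5: (3,-10) -> (-9.5,-10) [heading=180, draw]
  FD 2.3: (-9.5,-10) -> (-11.8,-10) [heading=180, draw]
  -- iteration 2/2 --
  LT 180: heading 180 -> 0
  FD 7.7: (-11.8,-10) -> (-4.1,-10) [heading=0, draw]
  FD 12.5: (-4.1,-10) -> (8.4,-10) [heading=0, draw]
  FD 2.3: (8.4,-10) -> (10.7,-10) [heading=0, draw]
]
FD 10.5: (10.7,-10) -> (21.2,-10) [heading=0, draw]
PU: pen up
LT 150: heading 0 -> 150
Final: pos=(21.2,-10), heading=150, 9 segment(s) drawn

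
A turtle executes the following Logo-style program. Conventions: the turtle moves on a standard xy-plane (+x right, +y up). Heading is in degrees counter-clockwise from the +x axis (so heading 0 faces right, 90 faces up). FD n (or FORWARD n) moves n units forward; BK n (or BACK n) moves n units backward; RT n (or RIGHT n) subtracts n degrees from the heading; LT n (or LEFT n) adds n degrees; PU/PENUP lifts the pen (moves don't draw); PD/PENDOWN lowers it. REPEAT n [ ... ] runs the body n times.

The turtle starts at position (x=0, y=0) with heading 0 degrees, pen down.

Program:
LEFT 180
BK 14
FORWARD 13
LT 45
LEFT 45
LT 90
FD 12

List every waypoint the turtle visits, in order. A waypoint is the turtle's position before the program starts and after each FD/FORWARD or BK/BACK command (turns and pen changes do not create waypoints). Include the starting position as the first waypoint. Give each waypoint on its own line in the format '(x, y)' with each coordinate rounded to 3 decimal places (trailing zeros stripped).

Answer: (0, 0)
(14, 0)
(1, 0)
(13, 0)

Derivation:
Executing turtle program step by step:
Start: pos=(0,0), heading=0, pen down
LT 180: heading 0 -> 180
BK 14: (0,0) -> (14,0) [heading=180, draw]
FD 13: (14,0) -> (1,0) [heading=180, draw]
LT 45: heading 180 -> 225
LT 45: heading 225 -> 270
LT 90: heading 270 -> 0
FD 12: (1,0) -> (13,0) [heading=0, draw]
Final: pos=(13,0), heading=0, 3 segment(s) drawn
Waypoints (4 total):
(0, 0)
(14, 0)
(1, 0)
(13, 0)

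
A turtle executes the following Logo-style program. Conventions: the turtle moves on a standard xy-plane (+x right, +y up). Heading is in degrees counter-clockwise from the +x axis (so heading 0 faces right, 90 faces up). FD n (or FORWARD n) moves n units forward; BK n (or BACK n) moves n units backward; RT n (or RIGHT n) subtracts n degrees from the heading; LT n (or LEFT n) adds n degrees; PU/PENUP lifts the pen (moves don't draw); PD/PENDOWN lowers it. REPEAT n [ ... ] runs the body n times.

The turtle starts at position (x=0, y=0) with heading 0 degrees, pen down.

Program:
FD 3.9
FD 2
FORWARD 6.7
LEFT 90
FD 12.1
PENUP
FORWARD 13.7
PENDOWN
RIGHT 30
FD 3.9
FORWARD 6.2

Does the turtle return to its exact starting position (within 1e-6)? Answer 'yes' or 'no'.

Executing turtle program step by step:
Start: pos=(0,0), heading=0, pen down
FD 3.9: (0,0) -> (3.9,0) [heading=0, draw]
FD 2: (3.9,0) -> (5.9,0) [heading=0, draw]
FD 6.7: (5.9,0) -> (12.6,0) [heading=0, draw]
LT 90: heading 0 -> 90
FD 12.1: (12.6,0) -> (12.6,12.1) [heading=90, draw]
PU: pen up
FD 13.7: (12.6,12.1) -> (12.6,25.8) [heading=90, move]
PD: pen down
RT 30: heading 90 -> 60
FD 3.9: (12.6,25.8) -> (14.55,29.177) [heading=60, draw]
FD 6.2: (14.55,29.177) -> (17.65,34.547) [heading=60, draw]
Final: pos=(17.65,34.547), heading=60, 6 segment(s) drawn

Start position: (0, 0)
Final position: (17.65, 34.547)
Distance = 38.794; >= 1e-6 -> NOT closed

Answer: no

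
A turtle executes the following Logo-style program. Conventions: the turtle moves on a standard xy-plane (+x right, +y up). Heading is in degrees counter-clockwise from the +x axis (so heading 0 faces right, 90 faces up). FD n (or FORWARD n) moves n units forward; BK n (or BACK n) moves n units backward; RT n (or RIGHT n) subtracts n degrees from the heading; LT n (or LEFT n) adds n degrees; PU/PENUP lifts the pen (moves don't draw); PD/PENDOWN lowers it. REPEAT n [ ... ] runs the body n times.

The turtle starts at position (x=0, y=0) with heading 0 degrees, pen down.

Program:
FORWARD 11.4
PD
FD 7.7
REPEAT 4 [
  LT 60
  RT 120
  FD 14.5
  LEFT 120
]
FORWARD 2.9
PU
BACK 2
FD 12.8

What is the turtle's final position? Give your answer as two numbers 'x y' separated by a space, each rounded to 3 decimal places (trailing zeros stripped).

Executing turtle program step by step:
Start: pos=(0,0), heading=0, pen down
FD 11.4: (0,0) -> (11.4,0) [heading=0, draw]
PD: pen down
FD 7.7: (11.4,0) -> (19.1,0) [heading=0, draw]
REPEAT 4 [
  -- iteration 1/4 --
  LT 60: heading 0 -> 60
  RT 120: heading 60 -> 300
  FD 14.5: (19.1,0) -> (26.35,-12.557) [heading=300, draw]
  LT 120: heading 300 -> 60
  -- iteration 2/4 --
  LT 60: heading 60 -> 120
  RT 120: heading 120 -> 0
  FD 14.5: (26.35,-12.557) -> (40.85,-12.557) [heading=0, draw]
  LT 120: heading 0 -> 120
  -- iteration 3/4 --
  LT 60: heading 120 -> 180
  RT 120: heading 180 -> 60
  FD 14.5: (40.85,-12.557) -> (48.1,0) [heading=60, draw]
  LT 120: heading 60 -> 180
  -- iteration 4/4 --
  LT 60: heading 180 -> 240
  RT 120: heading 240 -> 120
  FD 14.5: (48.1,0) -> (40.85,12.557) [heading=120, draw]
  LT 120: heading 120 -> 240
]
FD 2.9: (40.85,12.557) -> (39.4,10.046) [heading=240, draw]
PU: pen up
BK 2: (39.4,10.046) -> (40.4,11.778) [heading=240, move]
FD 12.8: (40.4,11.778) -> (34,0.693) [heading=240, move]
Final: pos=(34,0.693), heading=240, 7 segment(s) drawn

Answer: 34 0.693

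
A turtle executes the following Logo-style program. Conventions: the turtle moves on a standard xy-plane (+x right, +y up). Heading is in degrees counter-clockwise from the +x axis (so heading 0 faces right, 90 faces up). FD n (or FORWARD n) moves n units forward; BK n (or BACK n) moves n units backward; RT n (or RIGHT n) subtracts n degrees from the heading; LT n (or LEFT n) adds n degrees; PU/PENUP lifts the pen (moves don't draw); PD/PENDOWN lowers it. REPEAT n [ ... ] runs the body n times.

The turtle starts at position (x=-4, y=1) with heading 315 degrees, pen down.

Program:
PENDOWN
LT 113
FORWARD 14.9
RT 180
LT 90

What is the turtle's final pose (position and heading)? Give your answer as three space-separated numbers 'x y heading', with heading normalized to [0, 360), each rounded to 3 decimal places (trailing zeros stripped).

Executing turtle program step by step:
Start: pos=(-4,1), heading=315, pen down
PD: pen down
LT 113: heading 315 -> 68
FD 14.9: (-4,1) -> (1.582,14.815) [heading=68, draw]
RT 180: heading 68 -> 248
LT 90: heading 248 -> 338
Final: pos=(1.582,14.815), heading=338, 1 segment(s) drawn

Answer: 1.582 14.815 338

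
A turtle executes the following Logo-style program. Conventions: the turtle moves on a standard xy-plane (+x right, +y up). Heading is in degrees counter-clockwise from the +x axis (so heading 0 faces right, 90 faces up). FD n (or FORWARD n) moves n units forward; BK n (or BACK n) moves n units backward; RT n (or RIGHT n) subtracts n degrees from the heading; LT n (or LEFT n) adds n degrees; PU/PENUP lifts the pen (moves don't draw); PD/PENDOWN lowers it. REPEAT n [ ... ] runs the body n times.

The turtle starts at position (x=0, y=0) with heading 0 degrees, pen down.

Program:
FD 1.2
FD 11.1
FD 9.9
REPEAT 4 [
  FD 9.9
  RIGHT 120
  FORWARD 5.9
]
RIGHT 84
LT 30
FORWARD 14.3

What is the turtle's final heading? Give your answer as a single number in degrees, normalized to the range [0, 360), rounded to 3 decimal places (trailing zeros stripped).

Executing turtle program step by step:
Start: pos=(0,0), heading=0, pen down
FD 1.2: (0,0) -> (1.2,0) [heading=0, draw]
FD 11.1: (1.2,0) -> (12.3,0) [heading=0, draw]
FD 9.9: (12.3,0) -> (22.2,0) [heading=0, draw]
REPEAT 4 [
  -- iteration 1/4 --
  FD 9.9: (22.2,0) -> (32.1,0) [heading=0, draw]
  RT 120: heading 0 -> 240
  FD 5.9: (32.1,0) -> (29.15,-5.11) [heading=240, draw]
  -- iteration 2/4 --
  FD 9.9: (29.15,-5.11) -> (24.2,-13.683) [heading=240, draw]
  RT 120: heading 240 -> 120
  FD 5.9: (24.2,-13.683) -> (21.25,-8.574) [heading=120, draw]
  -- iteration 3/4 --
  FD 9.9: (21.25,-8.574) -> (16.3,0) [heading=120, draw]
  RT 120: heading 120 -> 0
  FD 5.9: (16.3,0) -> (22.2,0) [heading=0, draw]
  -- iteration 4/4 --
  FD 9.9: (22.2,0) -> (32.1,0) [heading=0, draw]
  RT 120: heading 0 -> 240
  FD 5.9: (32.1,0) -> (29.15,-5.11) [heading=240, draw]
]
RT 84: heading 240 -> 156
LT 30: heading 156 -> 186
FD 14.3: (29.15,-5.11) -> (14.928,-6.604) [heading=186, draw]
Final: pos=(14.928,-6.604), heading=186, 12 segment(s) drawn

Answer: 186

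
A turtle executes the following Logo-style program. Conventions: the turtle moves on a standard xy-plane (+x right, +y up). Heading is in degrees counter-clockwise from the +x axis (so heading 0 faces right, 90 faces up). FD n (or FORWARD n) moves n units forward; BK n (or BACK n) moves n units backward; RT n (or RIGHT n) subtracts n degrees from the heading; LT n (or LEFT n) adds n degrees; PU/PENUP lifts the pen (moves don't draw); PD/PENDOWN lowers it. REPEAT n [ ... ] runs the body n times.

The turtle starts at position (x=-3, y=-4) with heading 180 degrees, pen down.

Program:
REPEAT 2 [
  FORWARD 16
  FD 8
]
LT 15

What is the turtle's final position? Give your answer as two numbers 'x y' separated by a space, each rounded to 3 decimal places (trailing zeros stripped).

Executing turtle program step by step:
Start: pos=(-3,-4), heading=180, pen down
REPEAT 2 [
  -- iteration 1/2 --
  FD 16: (-3,-4) -> (-19,-4) [heading=180, draw]
  FD 8: (-19,-4) -> (-27,-4) [heading=180, draw]
  -- iteration 2/2 --
  FD 16: (-27,-4) -> (-43,-4) [heading=180, draw]
  FD 8: (-43,-4) -> (-51,-4) [heading=180, draw]
]
LT 15: heading 180 -> 195
Final: pos=(-51,-4), heading=195, 4 segment(s) drawn

Answer: -51 -4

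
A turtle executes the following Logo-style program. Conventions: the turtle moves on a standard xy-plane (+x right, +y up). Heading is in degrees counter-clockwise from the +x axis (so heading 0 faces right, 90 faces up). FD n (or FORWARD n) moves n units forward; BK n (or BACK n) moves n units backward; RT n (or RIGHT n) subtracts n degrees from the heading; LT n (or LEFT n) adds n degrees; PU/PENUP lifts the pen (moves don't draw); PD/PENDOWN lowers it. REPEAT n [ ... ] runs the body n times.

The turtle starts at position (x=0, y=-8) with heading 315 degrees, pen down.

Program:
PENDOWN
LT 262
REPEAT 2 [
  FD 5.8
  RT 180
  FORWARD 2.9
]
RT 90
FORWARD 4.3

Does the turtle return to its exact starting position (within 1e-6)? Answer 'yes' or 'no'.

Answer: no

Derivation:
Executing turtle program step by step:
Start: pos=(0,-8), heading=315, pen down
PD: pen down
LT 262: heading 315 -> 217
REPEAT 2 [
  -- iteration 1/2 --
  FD 5.8: (0,-8) -> (-4.632,-11.491) [heading=217, draw]
  RT 180: heading 217 -> 37
  FD 2.9: (-4.632,-11.491) -> (-2.316,-9.745) [heading=37, draw]
  -- iteration 2/2 --
  FD 5.8: (-2.316,-9.745) -> (2.316,-6.255) [heading=37, draw]
  RT 180: heading 37 -> 217
  FD 2.9: (2.316,-6.255) -> (0,-8) [heading=217, draw]
]
RT 90: heading 217 -> 127
FD 4.3: (0,-8) -> (-2.588,-4.566) [heading=127, draw]
Final: pos=(-2.588,-4.566), heading=127, 5 segment(s) drawn

Start position: (0, -8)
Final position: (-2.588, -4.566)
Distance = 4.3; >= 1e-6 -> NOT closed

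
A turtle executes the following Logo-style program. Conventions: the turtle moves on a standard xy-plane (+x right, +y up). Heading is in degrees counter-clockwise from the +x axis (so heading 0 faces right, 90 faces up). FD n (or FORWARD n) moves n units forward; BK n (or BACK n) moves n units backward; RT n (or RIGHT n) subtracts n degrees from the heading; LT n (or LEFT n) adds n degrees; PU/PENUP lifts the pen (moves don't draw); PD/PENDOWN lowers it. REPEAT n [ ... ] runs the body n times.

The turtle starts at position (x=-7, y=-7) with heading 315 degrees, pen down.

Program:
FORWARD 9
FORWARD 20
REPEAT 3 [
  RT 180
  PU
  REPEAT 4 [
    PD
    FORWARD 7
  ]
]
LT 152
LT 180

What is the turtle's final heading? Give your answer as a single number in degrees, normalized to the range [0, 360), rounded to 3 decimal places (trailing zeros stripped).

Answer: 107

Derivation:
Executing turtle program step by step:
Start: pos=(-7,-7), heading=315, pen down
FD 9: (-7,-7) -> (-0.636,-13.364) [heading=315, draw]
FD 20: (-0.636,-13.364) -> (13.506,-27.506) [heading=315, draw]
REPEAT 3 [
  -- iteration 1/3 --
  RT 180: heading 315 -> 135
  PU: pen up
  REPEAT 4 [
    -- iteration 1/4 --
    PD: pen down
    FD 7: (13.506,-27.506) -> (8.556,-22.556) [heading=135, draw]
    -- iteration 2/4 --
    PD: pen down
    FD 7: (8.556,-22.556) -> (3.607,-17.607) [heading=135, draw]
    -- iteration 3/4 --
    PD: pen down
    FD 7: (3.607,-17.607) -> (-1.343,-12.657) [heading=135, draw]
    -- iteration 4/4 --
    PD: pen down
    FD 7: (-1.343,-12.657) -> (-6.293,-7.707) [heading=135, draw]
  ]
  -- iteration 2/3 --
  RT 180: heading 135 -> 315
  PU: pen up
  REPEAT 4 [
    -- iteration 1/4 --
    PD: pen down
    FD 7: (-6.293,-7.707) -> (-1.343,-12.657) [heading=315, draw]
    -- iteration 2/4 --
    PD: pen down
    FD 7: (-1.343,-12.657) -> (3.607,-17.607) [heading=315, draw]
    -- iteration 3/4 --
    PD: pen down
    FD 7: (3.607,-17.607) -> (8.556,-22.556) [heading=315, draw]
    -- iteration 4/4 --
    PD: pen down
    FD 7: (8.556,-22.556) -> (13.506,-27.506) [heading=315, draw]
  ]
  -- iteration 3/3 --
  RT 180: heading 315 -> 135
  PU: pen up
  REPEAT 4 [
    -- iteration 1/4 --
    PD: pen down
    FD 7: (13.506,-27.506) -> (8.556,-22.556) [heading=135, draw]
    -- iteration 2/4 --
    PD: pen down
    FD 7: (8.556,-22.556) -> (3.607,-17.607) [heading=135, draw]
    -- iteration 3/4 --
    PD: pen down
    FD 7: (3.607,-17.607) -> (-1.343,-12.657) [heading=135, draw]
    -- iteration 4/4 --
    PD: pen down
    FD 7: (-1.343,-12.657) -> (-6.293,-7.707) [heading=135, draw]
  ]
]
LT 152: heading 135 -> 287
LT 180: heading 287 -> 107
Final: pos=(-6.293,-7.707), heading=107, 14 segment(s) drawn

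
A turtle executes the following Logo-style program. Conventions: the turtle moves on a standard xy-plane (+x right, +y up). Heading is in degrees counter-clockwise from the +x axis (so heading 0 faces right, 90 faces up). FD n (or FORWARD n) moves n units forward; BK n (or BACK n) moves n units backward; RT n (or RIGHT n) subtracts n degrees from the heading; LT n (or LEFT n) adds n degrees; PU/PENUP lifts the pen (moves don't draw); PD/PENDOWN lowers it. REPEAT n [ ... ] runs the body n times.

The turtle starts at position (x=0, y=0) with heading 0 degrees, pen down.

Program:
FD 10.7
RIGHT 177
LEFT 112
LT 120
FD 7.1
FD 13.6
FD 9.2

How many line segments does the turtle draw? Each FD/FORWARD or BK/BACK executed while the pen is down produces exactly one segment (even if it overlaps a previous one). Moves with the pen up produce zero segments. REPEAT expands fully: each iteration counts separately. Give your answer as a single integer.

Answer: 4

Derivation:
Executing turtle program step by step:
Start: pos=(0,0), heading=0, pen down
FD 10.7: (0,0) -> (10.7,0) [heading=0, draw]
RT 177: heading 0 -> 183
LT 112: heading 183 -> 295
LT 120: heading 295 -> 55
FD 7.1: (10.7,0) -> (14.772,5.816) [heading=55, draw]
FD 13.6: (14.772,5.816) -> (22.573,16.956) [heading=55, draw]
FD 9.2: (22.573,16.956) -> (27.85,24.493) [heading=55, draw]
Final: pos=(27.85,24.493), heading=55, 4 segment(s) drawn
Segments drawn: 4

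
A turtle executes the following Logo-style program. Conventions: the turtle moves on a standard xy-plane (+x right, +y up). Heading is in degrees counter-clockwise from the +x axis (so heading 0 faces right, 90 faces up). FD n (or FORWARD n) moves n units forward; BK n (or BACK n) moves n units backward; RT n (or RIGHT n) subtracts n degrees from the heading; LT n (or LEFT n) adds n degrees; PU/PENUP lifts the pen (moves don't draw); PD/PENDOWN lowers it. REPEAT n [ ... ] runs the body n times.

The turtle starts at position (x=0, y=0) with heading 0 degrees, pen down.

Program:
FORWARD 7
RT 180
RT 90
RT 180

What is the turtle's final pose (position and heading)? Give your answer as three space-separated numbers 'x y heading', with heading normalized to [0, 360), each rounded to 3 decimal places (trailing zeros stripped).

Answer: 7 0 270

Derivation:
Executing turtle program step by step:
Start: pos=(0,0), heading=0, pen down
FD 7: (0,0) -> (7,0) [heading=0, draw]
RT 180: heading 0 -> 180
RT 90: heading 180 -> 90
RT 180: heading 90 -> 270
Final: pos=(7,0), heading=270, 1 segment(s) drawn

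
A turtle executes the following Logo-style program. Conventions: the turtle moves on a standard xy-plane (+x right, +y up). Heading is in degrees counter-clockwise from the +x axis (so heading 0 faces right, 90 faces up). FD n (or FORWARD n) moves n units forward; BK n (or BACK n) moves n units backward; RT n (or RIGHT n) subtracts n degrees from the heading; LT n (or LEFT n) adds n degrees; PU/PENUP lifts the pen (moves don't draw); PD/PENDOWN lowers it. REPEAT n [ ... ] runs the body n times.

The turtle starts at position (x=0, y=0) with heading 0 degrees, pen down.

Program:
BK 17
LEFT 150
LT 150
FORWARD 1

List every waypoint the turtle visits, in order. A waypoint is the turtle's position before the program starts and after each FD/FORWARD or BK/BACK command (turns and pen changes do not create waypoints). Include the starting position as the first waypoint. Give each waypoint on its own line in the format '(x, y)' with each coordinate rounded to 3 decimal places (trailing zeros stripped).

Answer: (0, 0)
(-17, 0)
(-16.5, -0.866)

Derivation:
Executing turtle program step by step:
Start: pos=(0,0), heading=0, pen down
BK 17: (0,0) -> (-17,0) [heading=0, draw]
LT 150: heading 0 -> 150
LT 150: heading 150 -> 300
FD 1: (-17,0) -> (-16.5,-0.866) [heading=300, draw]
Final: pos=(-16.5,-0.866), heading=300, 2 segment(s) drawn
Waypoints (3 total):
(0, 0)
(-17, 0)
(-16.5, -0.866)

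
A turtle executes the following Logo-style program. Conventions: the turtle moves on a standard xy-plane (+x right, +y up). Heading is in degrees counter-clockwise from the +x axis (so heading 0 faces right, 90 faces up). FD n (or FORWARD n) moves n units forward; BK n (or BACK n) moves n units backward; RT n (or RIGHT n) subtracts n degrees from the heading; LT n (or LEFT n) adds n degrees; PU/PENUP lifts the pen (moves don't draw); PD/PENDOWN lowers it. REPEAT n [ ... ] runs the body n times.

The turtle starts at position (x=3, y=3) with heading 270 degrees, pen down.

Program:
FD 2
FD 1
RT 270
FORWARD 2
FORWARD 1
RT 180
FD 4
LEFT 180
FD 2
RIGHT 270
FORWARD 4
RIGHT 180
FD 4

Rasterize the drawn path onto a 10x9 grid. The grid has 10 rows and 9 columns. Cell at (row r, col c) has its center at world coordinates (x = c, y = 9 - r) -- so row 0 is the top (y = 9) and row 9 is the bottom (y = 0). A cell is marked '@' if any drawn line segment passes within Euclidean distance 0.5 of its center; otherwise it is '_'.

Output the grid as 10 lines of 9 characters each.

Segment 0: (3,3) -> (3,1)
Segment 1: (3,1) -> (3,0)
Segment 2: (3,0) -> (5,0)
Segment 3: (5,0) -> (6,0)
Segment 4: (6,0) -> (2,-0)
Segment 5: (2,-0) -> (4,-0)
Segment 6: (4,-0) -> (4,4)
Segment 7: (4,4) -> (4,-0)

Answer: _________
_________
_________
_________
_________
____@____
___@@____
___@@____
___@@____
__@@@@@__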